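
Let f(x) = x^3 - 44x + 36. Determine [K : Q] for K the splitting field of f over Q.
[K : Q] = 6

By the rational root test, any rational root of the monic integer polynomial f(x) = x^3 - 44x + 36 must be an integer dividing the constant term 36, i.e. one of ±{1, 2, 3, 4, 6, 9, 12, 18, 36}. Evaluating: f(1) = -7, f(-1) = 79, f(2) = -44, f(-2) = 116, f(3) = -69, f(-3) = 141, f(4) = -76, f(-4) = 148, f(6) = -12, f(-6) = 84, f(9) = 369, f(-9) = -297, f(12) = 1236, f(-12) = -1164, f(18) = 5076, f(-18) = -5004, f(36) = 45108, f(-36) = -45036; none is 0, so f has no rational root and is therefore irreducible over Q (a cubic with no linear factor over a field is irreducible). For an irreducible cubic, the Galois group is A_3 or S_3 according as the discriminant disc(f) = -4a^3 - 27b^2 = -4·(-44)^3 - 27·(36)^2 = 305744 is or is not a square in Q. Here disc(f) = 305744 is not a perfect square in Q, so the Galois group of f over Q is not contained in A_3 and must be all of S_3. The splitting field has degree |S_3| = 6 over Q, so [K : Q] = 6.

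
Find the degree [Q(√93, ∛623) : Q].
[Q(√93, ∛623) : Q] = 6

Let L = Q(√93, ∛623). Since Q(√93) ⊂ L and [Q(√93):Q] = 2, the tower law gives 2 | [L:Q]. Likewise Q(∛623) ⊂ L with [Q(∛623):Q] = 3 (because 623 is not a perfect cube), so 3 | [L:Q]. As gcd(2,3) = 1, [L:Q] is divisible by 6. Conversely L is generated over Q by √93 and ∛623, so [L:Q] ≤ 2·3 = 6. Therefore [Q(√93, ∛623) : Q] = 6.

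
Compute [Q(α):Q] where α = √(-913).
[Q(α):Q] = 2

[Q(α):Q] equals the degree of the minimal polynomial of α. Here α^2 = -913 and x^2 + 913 is irreducible (d = -913 is squarefree, ≠ 1, hence not a square), so deg(m_α) = 2. Thus [Q(α):Q] = 2.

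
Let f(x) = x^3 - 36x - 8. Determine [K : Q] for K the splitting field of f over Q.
[K : Q] = 6

By the rational root test, any rational root of the monic integer polynomial f(x) = x^3 - 36x - 8 must be an integer dividing the constant term -8, i.e. one of ±{1, 2, 4, 8}. Evaluating: f(1) = -43, f(-1) = 27, f(2) = -72, f(-2) = 56, f(4) = -88, f(-4) = 72, f(8) = 216, f(-8) = -232; none is 0, so f has no rational root and is therefore irreducible over Q (a cubic with no linear factor over a field is irreducible). For an irreducible cubic, the Galois group is A_3 or S_3 according as the discriminant disc(f) = -4a^3 - 27b^2 = -4·(-36)^3 - 27·(-8)^2 = 184896 is or is not a square in Q. Here disc(f) = 184896 is not a perfect square in Q, so the Galois group of f over Q is not contained in A_3 and must be all of S_3. The splitting field has degree |S_3| = 6 over Q, so [K : Q] = 6.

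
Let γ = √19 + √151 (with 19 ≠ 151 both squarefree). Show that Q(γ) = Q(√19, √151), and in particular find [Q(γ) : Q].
[Q(γ) : Q] = 4 (equivalently, Q(γ) = Q(√19, √151))

Obviously Q(γ) ⊆ Q(√19, √151), and [Q(√19, √151):Q] = 4 (since 19, 151 are distinct squarefree integers > 1 with 2869 not a perfect square). To show equality we compute the minimal polynomial of γ. From γ = √19 + √151: γ^2 = 19 + 2√(2869) + 151 = 170 + 2√(2869), so γ^2 - 170 = 2√(2869); squaring, (γ^2 - 170)^2 = 4·2869, i.e. γ^4 - 340γ^2 + 28900 - 11476 = 0, i.e. γ^4 - 340γ^2 + 17424 = 0. So γ is a root of x^4 - 340x^2 + 17424. This polynomial is irreducible over Q: it has no rational root (each ±√19 ± √151 is irrational), and any factorization into two quadratics over Q would force √(2869) ∈ Q (pairing opposite roots) or √19, √151 ∈ Q (other pairings), all impossible. Hence [Q(γ):Q] = 4 = [Q(√19, √151):Q], so Q(γ) = Q(√19, √151).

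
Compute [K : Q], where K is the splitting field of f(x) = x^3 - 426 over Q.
[K : Q] = 6

The roots of x^3 - 426 are ∛426, ω∛426, ω^2∛426 where ω = e^(2πi/3) is a primitive cube root of unity, so K = Q(∛426, ω). Now [Q(∛426):Q] = 3 (since 426 is not a perfect cube, x^3 - 426 is irreducible) and [Q(ω):Q] = 2. Both 2 and 3 divide [K:Q], and [K:Q] ≤ 3·2 = 6, so [K:Q] = 6. (Equivalently: Q(∛426) ⊂ R but ω ∉ R, so [K : Q(∛426)] = 2.)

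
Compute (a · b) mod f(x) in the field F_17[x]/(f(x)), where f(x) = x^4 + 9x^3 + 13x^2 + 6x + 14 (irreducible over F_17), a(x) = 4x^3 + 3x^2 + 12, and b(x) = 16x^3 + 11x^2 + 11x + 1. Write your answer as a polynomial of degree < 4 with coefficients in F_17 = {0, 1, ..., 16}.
a · b ≡ 10x^3 + 6x^2 + 7x + 3 (mod f(x))

Multiply in F_17[x]: a(x)·b(x) = (4x^3 + 3x^2 + 12)·(16x^3 + 11x^2 + 11x + 1) = 13x^6 + 7x^5 + 9x^4 + 8x^3 + 16x^2 + 13x + 12. This has degree ≥ 4, so divide by f(x) over F_17: 13x^6 + 7x^5 + 9x^4 + 8x^3 + 16x^2 + 13x + 12 = (13x^2 + 9x + 14)·(x^4 + 9x^3 + 13x^2 + 6x + 14) + (10x^3 + 6x^2 + 7x + 3). Hence a·b ≡ 10x^3 + 6x^2 + 7x + 3 (mod f). (F_17[x]/(f) is a field with 17^4 = 83521 elements since f is irreducible of degree 4.)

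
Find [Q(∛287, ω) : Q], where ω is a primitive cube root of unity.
[Q(∛287, ω) : Q] = 6

[Q(∛287):Q] = 3 (min poly x^3 - 287, irreducible since 287 is not a perfect cube). [Q(ω):Q] = 2 (min poly x^2 + x + 1). Since Q(∛287) ⊂ R and ω ∉ R, we have ω ∉ Q(∛287), so x^2 + x + 1 remains irreducible over Q(∛287) and [Q(∛287, ω) : Q(∛287)] = 2. By the tower law, [Q(∛287, ω) : Q] = 3 · 2 = 6. (In fact Q(∛287, ω) is the splitting field of x^3 - 287 over Q.)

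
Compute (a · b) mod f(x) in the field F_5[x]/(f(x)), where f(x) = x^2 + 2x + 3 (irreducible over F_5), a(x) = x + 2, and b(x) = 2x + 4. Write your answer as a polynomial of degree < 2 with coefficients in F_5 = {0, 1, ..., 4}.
a · b ≡ 4x + 2 (mod f(x))

Multiply in F_5[x]: a(x)·b(x) = (x + 2)·(2x + 4) = 2x^2 + 3x + 3. This has degree ≥ 2, so divide by f(x) over F_5: 2x^2 + 3x + 3 = (2)·(x^2 + 2x + 3) + (4x + 2). Hence a·b ≡ 4x + 2 (mod f). (F_5[x]/(f) is a field with 5^2 = 25 elements since f is irreducible of degree 2.)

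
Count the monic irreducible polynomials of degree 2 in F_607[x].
There are 183921 monic irreducible polynomials of degree 2 over F_607

Each element of F_{607^2} that lies in no proper subfield is a root of exactly one monic irreducible of degree 2 over F_607, and each such polynomial has 2 distinct roots in F_{607^2}. By Möbius inversion the count is N_607(2) = (1/2) Σ_{d|2} μ(2/d) · 607^d = (1/2)(μ(2)·607^1 + μ(1)·607^2) = 367842/2 = 183921.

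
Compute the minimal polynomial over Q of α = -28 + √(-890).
m_α(x) = x^2 + 56x + 1674

From α + 28 = √(-890), squaring gives (α + 28)^2 = -890, i.e. α^2 + 56α + 784 = -890, so α^2 + 56α + 1674 = 0. The discriminant of x^2 + 56x + 1674 is (56)^2 - 4·(1674) = 3136 - 6696 = -3560, and 4·(-890) is not a perfect square in Q since -890 is squarefree and ≠ 1. Hence x^2 + 56x + 1674 is irreducible over Q and is the minimal polynomial of α.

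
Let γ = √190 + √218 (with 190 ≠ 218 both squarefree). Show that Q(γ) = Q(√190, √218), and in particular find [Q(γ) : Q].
[Q(γ) : Q] = 4 (equivalently, Q(γ) = Q(√190, √218))

Obviously Q(γ) ⊆ Q(√190, √218), and [Q(√190, √218):Q] = 4 (since 190, 218 are distinct squarefree integers > 1 with 41420 not a perfect square). To show equality we compute the minimal polynomial of γ. From γ = √190 + √218: γ^2 = 190 + 2√(41420) + 218 = 408 + 2√(41420), so γ^2 - 408 = 2√(41420); squaring, (γ^2 - 408)^2 = 4·41420, i.e. γ^4 - 816γ^2 + 166464 - 165680 = 0, i.e. γ^4 - 816γ^2 + 784 = 0. So γ is a root of x^4 - 816x^2 + 784. This polynomial is irreducible over Q: it has no rational root (each ±√190 ± √218 is irrational), and any factorization into two quadratics over Q would force √(41420) ∈ Q (pairing opposite roots) or √190, √218 ∈ Q (other pairings), all impossible. Hence [Q(γ):Q] = 4 = [Q(√190, √218):Q], so Q(γ) = Q(√190, √218).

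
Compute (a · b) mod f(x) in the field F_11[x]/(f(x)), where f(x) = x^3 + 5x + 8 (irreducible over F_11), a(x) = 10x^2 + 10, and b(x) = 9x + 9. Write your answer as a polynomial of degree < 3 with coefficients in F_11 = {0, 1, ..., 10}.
a · b ≡ 2x^2 + 3x + 8 (mod f(x))

Multiply in F_11[x]: a(x)·b(x) = (10x^2 + 10)·(9x + 9) = 2x^3 + 2x^2 + 2x + 2. This has degree ≥ 3, so divide by f(x) over F_11: 2x^3 + 2x^2 + 2x + 2 = (2)·(x^3 + 5x + 8) + (2x^2 + 3x + 8). Hence a·b ≡ 2x^2 + 3x + 8 (mod f). (F_11[x]/(f) is a field with 11^3 = 1331 elements since f is irreducible of degree 3.)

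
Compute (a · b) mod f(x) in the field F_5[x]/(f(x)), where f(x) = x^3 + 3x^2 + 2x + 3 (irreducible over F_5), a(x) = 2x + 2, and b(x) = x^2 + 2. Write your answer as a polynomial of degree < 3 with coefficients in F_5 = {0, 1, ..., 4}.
a · b ≡ x^2 + 3 (mod f(x))

Multiply in F_5[x]: a(x)·b(x) = (2x + 2)·(x^2 + 2) = 2x^3 + 2x^2 + 4x + 4. This has degree ≥ 3, so divide by f(x) over F_5: 2x^3 + 2x^2 + 4x + 4 = (2)·(x^3 + 3x^2 + 2x + 3) + (x^2 + 3). Hence a·b ≡ x^2 + 3 (mod f). (F_5[x]/(f) is a field with 5^3 = 125 elements since f is irreducible of degree 3.)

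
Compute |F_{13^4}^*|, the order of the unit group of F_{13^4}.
|F_{13^4}^*| = 28560

F_{13^4} has 13^4 = 28561 elements; its multiplicative group consists of all nonzero elements, so |F_{13^4}^*| = 28561 - 1 = 28560. (It is cyclic since any finite subgroup of the multiplicative group of a field is cyclic.)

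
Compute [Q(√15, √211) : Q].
[Q(√15, √211) : Q] = 4

[Q(√15):Q] = 2 (min poly x^2 - 15, irreducible since 15 is squarefree > 1). For the top step, suppose √211 ∈ Q(√15), say √211 = c + d√15 with c, d ∈ Q. Squaring: 211 = c^2 + 15d^2 + 2cd√15. Since √15 ∉ Q this forces 2cd = 0. If d = 0 then √211 = c ∈ Q, contradicting 211 squarefree > 1. If c = 0 then 211 = 15d^2, so 15·211 = (15d)^2 is a perfect square in Q — but 15·211 = 3165 is not a perfect square (since 15 and 211 are distinct squarefree integers). Contradiction. Hence √211 ∉ Q(√15), so x^2 - 211 stays irreducible over Q(√15) and [Q(√15, √211) : Q(√15)] = 2. By the tower law, [Q(√15, √211) : Q] = 2 · 2 = 4.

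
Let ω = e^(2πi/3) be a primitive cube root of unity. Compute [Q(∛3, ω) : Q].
[Q(∛3, ω) : Q] = 6

[Q(∛3):Q] = 3 (min poly x^3 - 3, irreducible since 3 is not a perfect cube). [Q(ω):Q] = 2 (min poly x^2 + x + 1). Since Q(∛3) ⊂ R and ω ∉ R, we have ω ∉ Q(∛3), so x^2 + x + 1 remains irreducible over Q(∛3) and [Q(∛3, ω) : Q(∛3)] = 2. By the tower law, [Q(∛3, ω) : Q] = 3 · 2 = 6. (In fact Q(∛3, ω) is the splitting field of x^3 - 3 over Q.)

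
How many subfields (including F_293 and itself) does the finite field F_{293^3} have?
F_{293^3} has 2 subfields

The subfields of F_{p^n} are exactly the fields F_{p^d} for d | n (each is the fixed field of the unique index-d subgroup of Gal(F_{p^n}/F_p) ≅ Z/nZ). The divisors of n = 3 are {1, 3}, giving 2 subfields: F_{293^1}, F_{293^3}.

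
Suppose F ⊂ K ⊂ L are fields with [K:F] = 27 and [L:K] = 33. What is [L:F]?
[L:F] = 891

The tower law says that for any tower of field extensions F ⊂ K ⊂ L with finite degrees, [L:F] = [L:K] · [K:F]. Here this gives [L:F] = 33 · 27 = 891.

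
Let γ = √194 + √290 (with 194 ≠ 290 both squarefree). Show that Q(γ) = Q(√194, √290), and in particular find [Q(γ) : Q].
[Q(γ) : Q] = 4 (equivalently, Q(γ) = Q(√194, √290))

Obviously Q(γ) ⊆ Q(√194, √290), and [Q(√194, √290):Q] = 4 (since 194, 290 are distinct squarefree integers > 1 with 56260 not a perfect square). To show equality we compute the minimal polynomial of γ. From γ = √194 + √290: γ^2 = 194 + 2√(56260) + 290 = 484 + 2√(56260), so γ^2 - 484 = 2√(56260); squaring, (γ^2 - 484)^2 = 4·56260, i.e. γ^4 - 968γ^2 + 234256 - 225040 = 0, i.e. γ^4 - 968γ^2 + 9216 = 0. So γ is a root of x^4 - 968x^2 + 9216. This polynomial is irreducible over Q: it has no rational root (each ±√194 ± √290 is irrational), and any factorization into two quadratics over Q would force √(56260) ∈ Q (pairing opposite roots) or √194, √290 ∈ Q (other pairings), all impossible. Hence [Q(γ):Q] = 4 = [Q(√194, √290):Q], so Q(γ) = Q(√194, √290).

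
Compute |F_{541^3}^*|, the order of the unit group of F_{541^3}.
|F_{541^3}^*| = 158340420

F_{541^3} has 541^3 = 158340421 elements; its multiplicative group consists of all nonzero elements, so |F_{541^3}^*| = 158340421 - 1 = 158340420. (It is cyclic since any finite subgroup of the multiplicative group of a field is cyclic.)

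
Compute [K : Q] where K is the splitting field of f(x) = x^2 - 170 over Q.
[K : Q] = 2

f(x) = x^2 - 170 factors as (x - √170)(x + √170). The splitting field is K = Q(√170). Since 170 is squarefree and > 1, it is not a perfect square, so x^2 - 170 is irreducible over Q and [Q(√170) : Q] = 2. Hence [K : Q] = 2.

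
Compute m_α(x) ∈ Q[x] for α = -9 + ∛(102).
m_α(x) = x^3 + 27x^2 + 243x + 627

Set β = α + 9 = ∛(102), so β^3 = 102. Then (α + 9)^3 - 102 = 0, i.e. α is a root of g(x) = (x + 9)^3 - 102 = x^3 + 27x^2 + 243x + 627. Since g(x) = h(x + 9) where h(x) = x^3 - 102, and h is irreducible over Q (because 102 is not a perfect cube, so h has no rational root, and a monic cubic with no rational root is irreducible), g is also irreducible (irreducibility is preserved under the substitution x → x + 9). Hence m_α(x) = x^3 + 27x^2 + 243x + 627.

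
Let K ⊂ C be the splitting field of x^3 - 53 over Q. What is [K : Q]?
[K : Q] = 6

The roots of x^3 - 53 are ∛53, ω∛53, ω^2∛53 where ω = e^(2πi/3) is a primitive cube root of unity, so K = Q(∛53, ω). Now [Q(∛53):Q] = 3 (since 53 is not a perfect cube, x^3 - 53 is irreducible) and [Q(ω):Q] = 2. Both 2 and 3 divide [K:Q], and [K:Q] ≤ 3·2 = 6, so [K:Q] = 6. (Equivalently: Q(∛53) ⊂ R but ω ∉ R, so [K : Q(∛53)] = 2.)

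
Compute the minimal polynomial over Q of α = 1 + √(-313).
m_α(x) = x^2 - 2x + 314

From α - 1 = √(-313), squaring gives (α - 1)^2 = -313, i.e. α^2 - 2α + 1 = -313, so α^2 - 2α + 314 = 0. The discriminant of x^2 - 2x + 314 is (-2)^2 - 4·(314) = 4 - 1256 = -1252, and 4·(-313) is not a perfect square in Q since -313 is squarefree and ≠ 1. Hence x^2 - 2x + 314 is irreducible over Q and is the minimal polynomial of α.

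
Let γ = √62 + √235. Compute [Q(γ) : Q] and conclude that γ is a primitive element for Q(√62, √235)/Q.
[Q(γ) : Q] = 4 (equivalently, Q(γ) = Q(√62, √235))

Obviously Q(γ) ⊆ Q(√62, √235), and [Q(√62, √235):Q] = 4 (since 62, 235 are distinct squarefree integers > 1 with 14570 not a perfect square). To show equality we compute the minimal polynomial of γ. From γ = √62 + √235: γ^2 = 62 + 2√(14570) + 235 = 297 + 2√(14570), so γ^2 - 297 = 2√(14570); squaring, (γ^2 - 297)^2 = 4·14570, i.e. γ^4 - 594γ^2 + 88209 - 58280 = 0, i.e. γ^4 - 594γ^2 + 29929 = 0. So γ is a root of x^4 - 594x^2 + 29929. This polynomial is irreducible over Q: it has no rational root (each ±√62 ± √235 is irrational), and any factorization into two quadratics over Q would force √(14570) ∈ Q (pairing opposite roots) or √62, √235 ∈ Q (other pairings), all impossible. Hence [Q(γ):Q] = 4 = [Q(√62, √235):Q], so Q(γ) = Q(√62, √235).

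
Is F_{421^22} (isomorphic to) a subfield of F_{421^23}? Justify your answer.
No: F_{421^22} is not a subfield of F_{421^23}

F_{p^m} embeds in F_{p^n} iff m | n. Here 22 ∤ 23 (since 23 = 1·22 + 1 with remainder 1 ≠ 0), so F_{421^22} is not a subfield of F_{421^23}. Equivalently: if it were, the tower law would give 22 = [F_{421^22}:F_421] dividing [F_{421^23}:F_421] = 23, contradiction.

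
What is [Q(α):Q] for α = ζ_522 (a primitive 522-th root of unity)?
[Q(α):Q] = 168

The minimal polynomial of ζ_522 over Q is the 522-th cyclotomic polynomial Φ_522(x), which is irreducible over Q and has degree φ(522) = 168. Hence [Q(α):Q] = φ(522) = 168.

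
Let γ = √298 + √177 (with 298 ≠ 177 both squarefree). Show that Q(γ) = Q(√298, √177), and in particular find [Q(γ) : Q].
[Q(γ) : Q] = 4 (equivalently, Q(γ) = Q(√298, √177))

Obviously Q(γ) ⊆ Q(√298, √177), and [Q(√298, √177):Q] = 4 (since 298, 177 are distinct squarefree integers > 1 with 52746 not a perfect square). To show equality we compute the minimal polynomial of γ. From γ = √298 + √177: γ^2 = 298 + 2√(52746) + 177 = 475 + 2√(52746), so γ^2 - 475 = 2√(52746); squaring, (γ^2 - 475)^2 = 4·52746, i.e. γ^4 - 950γ^2 + 225625 - 210984 = 0, i.e. γ^4 - 950γ^2 + 14641 = 0. So γ is a root of x^4 - 950x^2 + 14641. This polynomial is irreducible over Q: it has no rational root (each ±√298 ± √177 is irrational), and any factorization into two quadratics over Q would force √(52746) ∈ Q (pairing opposite roots) or √298, √177 ∈ Q (other pairings), all impossible. Hence [Q(γ):Q] = 4 = [Q(√298, √177):Q], so Q(γ) = Q(√298, √177).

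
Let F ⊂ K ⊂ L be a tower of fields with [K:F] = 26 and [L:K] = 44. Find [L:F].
[L:F] = 1144

The tower law says that for any tower of field extensions F ⊂ K ⊂ L with finite degrees, [L:F] = [L:K] · [K:F]. Here this gives [L:F] = 44 · 26 = 1144.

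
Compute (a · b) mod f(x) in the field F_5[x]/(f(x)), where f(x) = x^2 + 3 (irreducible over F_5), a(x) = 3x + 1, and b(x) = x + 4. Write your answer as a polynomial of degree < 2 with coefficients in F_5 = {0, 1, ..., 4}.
a · b ≡ 3x (mod f(x))

Multiply in F_5[x]: a(x)·b(x) = (3x + 1)·(x + 4) = 3x^2 + 3x + 4. This has degree ≥ 2, so divide by f(x) over F_5: 3x^2 + 3x + 4 = (3)·(x^2 + 3) + (3x). Hence a·b ≡ 3x (mod f). (F_5[x]/(f) is a field with 5^2 = 25 elements since f is irreducible of degree 2.)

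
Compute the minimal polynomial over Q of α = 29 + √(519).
m_α(x) = x^2 - 58x + 322

From α - 29 = √(519), squaring gives (α - 29)^2 = 519, i.e. α^2 - 58α + 841 = 519, so α^2 - 58α + 322 = 0. The discriminant of x^2 - 58x + 322 is (-58)^2 - 4·(322) = 3364 - 1288 = 2076, and 4·(519) is not a perfect square in Q since 519 is squarefree and ≠ 1. Hence x^2 - 58x + 322 is irreducible over Q and is the minimal polynomial of α.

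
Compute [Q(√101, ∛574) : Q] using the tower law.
[Q(√101, ∛574) : Q] = 6

Let L = Q(√101, ∛574). Since Q(√101) ⊂ L and [Q(√101):Q] = 2, the tower law gives 2 | [L:Q]. Likewise Q(∛574) ⊂ L with [Q(∛574):Q] = 3 (because 574 is not a perfect cube), so 3 | [L:Q]. As gcd(2,3) = 1, [L:Q] is divisible by 6. Conversely L is generated over Q by √101 and ∛574, so [L:Q] ≤ 2·3 = 6. Therefore [Q(√101, ∛574) : Q] = 6.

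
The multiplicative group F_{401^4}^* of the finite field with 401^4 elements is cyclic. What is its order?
|F_{401^4}^*| = 25856961600

F_{401^4} has 401^4 = 25856961601 elements; its multiplicative group consists of all nonzero elements, so |F_{401^4}^*| = 25856961601 - 1 = 25856961600. (It is cyclic since any finite subgroup of the multiplicative group of a field is cyclic.)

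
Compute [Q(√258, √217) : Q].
[Q(√258, √217) : Q] = 4

[Q(√258):Q] = 2 (min poly x^2 - 258, irreducible since 258 is squarefree > 1). For the top step, suppose √217 ∈ Q(√258), say √217 = c + d√258 with c, d ∈ Q. Squaring: 217 = c^2 + 258d^2 + 2cd√258. Since √258 ∉ Q this forces 2cd = 0. If d = 0 then √217 = c ∈ Q, contradicting 217 squarefree > 1. If c = 0 then 217 = 258d^2, so 258·217 = (258d)^2 is a perfect square in Q — but 258·217 = 55986 is not a perfect square (since 258 and 217 are distinct squarefree integers). Contradiction. Hence √217 ∉ Q(√258), so x^2 - 217 stays irreducible over Q(√258) and [Q(√258, √217) : Q(√258)] = 2. By the tower law, [Q(√258, √217) : Q] = 2 · 2 = 4.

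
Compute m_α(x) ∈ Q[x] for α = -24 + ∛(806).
m_α(x) = x^3 + 72x^2 + 1728x + 13018

Set β = α + 24 = ∛(806), so β^3 = 806. Then (α + 24)^3 - 806 = 0, i.e. α is a root of g(x) = (x + 24)^3 - 806 = x^3 + 72x^2 + 1728x + 13018. Since g(x) = h(x + 24) where h(x) = x^3 - 806, and h is irreducible over Q (because 806 is not a perfect cube, so h has no rational root, and a monic cubic with no rational root is irreducible), g is also irreducible (irreducibility is preserved under the substitution x → x + 24). Hence m_α(x) = x^3 + 72x^2 + 1728x + 13018.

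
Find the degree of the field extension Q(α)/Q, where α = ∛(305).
[Q(α):Q] = 3

The minimal polynomial of α is x^3 - 305, irreducible over Q since 305 is not a perfect cube (so x^3 - 305 has no rational root). Hence [Q(α):Q] = deg(m_α) = 3.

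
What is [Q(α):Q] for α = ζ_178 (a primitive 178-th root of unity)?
[Q(α):Q] = 88

The minimal polynomial of ζ_178 over Q is the 178-th cyclotomic polynomial Φ_178(x), which is irreducible over Q and has degree φ(178) = 88. Hence [Q(α):Q] = φ(178) = 88.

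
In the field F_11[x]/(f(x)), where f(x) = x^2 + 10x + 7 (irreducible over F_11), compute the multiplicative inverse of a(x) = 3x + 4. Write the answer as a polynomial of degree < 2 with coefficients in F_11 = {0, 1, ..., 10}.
a(x)^(-1) ≡ 10x + 6 (mod f(x))

Since f is irreducible over F_11, F_11[x]/(f) is a field and a(x) ≠ 0 has an inverse. Apply the extended Euclidean algorithm to f(x) and a(x) in F_11[x]: f(x) = (4x + 9)·a(x) + (4). The last nonzero remainder is the constant 4 = gcd(f, a) in F_11. Back-substituting through the division chain expresses 4 = s(x)·a(x) + t(x)·f(x) with s(x) ≡ 7x + 2 (mod f), so (7x + 2)·a(x) ≡ 4 (mod f). Multiplying by 4^(-1) ≡ 3 in F_11 gives a(x)^(-1) ≡ 3·(7x + 2) ≡ 10x + 6 (mod f). Check: (3x + 4)·(10x + 6) = 8x^2 + 3x + 2 ≡ 1 (mod x^2 + 10x + 7).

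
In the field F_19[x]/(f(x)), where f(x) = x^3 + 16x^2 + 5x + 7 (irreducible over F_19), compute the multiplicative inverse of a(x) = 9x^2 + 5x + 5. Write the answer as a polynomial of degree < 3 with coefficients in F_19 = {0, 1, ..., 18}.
a(x)^(-1) ≡ 13x^2 + 6x + 16 (mod f(x))

Since f is irreducible over F_19, F_19[x]/(f) is a field and a(x) ≠ 0 has an inverse. Apply the extended Euclidean algorithm to f(x) and a(x) in F_19[x]: f(x) = (17x + 5)·a(x) + (9x + 1);  a(x) = (x + 11)·(9x + 1) + (13). The last nonzero remainder is the constant 13 = gcd(f, a) in F_19. Back-substituting through the division chain expresses 13 = s(x)·a(x) + t(x)·f(x) with s(x) ≡ 17x^2 + 2x + 18 (mod f), so (17x^2 + 2x + 18)·a(x) ≡ 13 (mod f). Multiplying by 13^(-1) ≡ 3 in F_19 gives a(x)^(-1) ≡ 3·(17x^2 + 2x + 18) ≡ 13x^2 + 6x + 16 (mod f). Check: (9x^2 + 5x + 5)·(13x^2 + 6x + 16) = 3x^4 + 5x^3 + 11x^2 + 15x + 4 ≡ 1 (mod x^3 + 16x^2 + 5x + 7).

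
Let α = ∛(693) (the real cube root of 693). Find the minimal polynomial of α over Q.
m_α(x) = x^3 - 693

α satisfies α^3 = 693, so x^3 - 693 annihilates α. By the rational root test, a rational root p/q (in lowest terms) of x^3 - 693 would satisfy p^3 = 693 q^3, forcing q = 1 and p^3 = 693; but 693 is not a perfect cube, contradiction. A monic cubic over Q with no rational root is irreducible (any nontrivial factorization would include a linear factor). Hence x^3 - 693 is the minimal polynomial of α, and in particular [Q(α):Q] = 3.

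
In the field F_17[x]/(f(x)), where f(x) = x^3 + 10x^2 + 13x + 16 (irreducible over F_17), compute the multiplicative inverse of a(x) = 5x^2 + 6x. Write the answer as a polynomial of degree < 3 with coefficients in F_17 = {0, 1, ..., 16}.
a(x)^(-1) ≡ 12x^2 + 14x + 12 (mod f(x))

Since f is irreducible over F_17, F_17[x]/(f) is a field and a(x) ≠ 0 has an inverse. Apply the extended Euclidean algorithm to f(x) and a(x) in F_17[x]: f(x) = (7x + 14)·a(x) + (14x + 16);  a(x) = (4x + 8)·(14x + 16) + (8). The last nonzero remainder is the constant 8 = gcd(f, a) in F_17. Back-substituting through the division chain expresses 8 = s(x)·a(x) + t(x)·f(x) with s(x) ≡ 11x^2 + 10x + 11 (mod f), so (11x^2 + 10x + 11)·a(x) ≡ 8 (mod f). Multiplying by 8^(-1) ≡ 15 in F_17 gives a(x)^(-1) ≡ 15·(11x^2 + 10x + 11) ≡ 12x^2 + 14x + 12 (mod f). Check: (5x^2 + 6x)·(12x^2 + 14x + 12) = 9x^4 + 6x^3 + 8x^2 + 4x ≡ 1 (mod x^3 + 10x^2 + 13x + 16).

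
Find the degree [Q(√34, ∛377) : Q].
[Q(√34, ∛377) : Q] = 6

Let L = Q(√34, ∛377). Since Q(√34) ⊂ L and [Q(√34):Q] = 2, the tower law gives 2 | [L:Q]. Likewise Q(∛377) ⊂ L with [Q(∛377):Q] = 3 (because 377 is not a perfect cube), so 3 | [L:Q]. As gcd(2,3) = 1, [L:Q] is divisible by 6. Conversely L is generated over Q by √34 and ∛377, so [L:Q] ≤ 2·3 = 6. Therefore [Q(√34, ∛377) : Q] = 6.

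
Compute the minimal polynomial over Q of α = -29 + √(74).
m_α(x) = x^2 + 58x + 767

From α + 29 = √(74), squaring gives (α + 29)^2 = 74, i.e. α^2 + 58α + 841 = 74, so α^2 + 58α + 767 = 0. The discriminant of x^2 + 58x + 767 is (58)^2 - 4·(767) = 3364 - 3068 = 296, and 4·(74) is not a perfect square in Q since 74 is squarefree and ≠ 1. Hence x^2 + 58x + 767 is irreducible over Q and is the minimal polynomial of α.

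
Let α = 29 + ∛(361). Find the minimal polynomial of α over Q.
m_α(x) = x^3 - 87x^2 + 2523x - 24750

Set β = α - 29 = ∛(361), so β^3 = 361. Then (α - 29)^3 - 361 = 0, i.e. α is a root of g(x) = (x - 29)^3 - 361 = x^3 - 87x^2 + 2523x - 24750. Since g(x) = h(x - 29) where h(x) = x^3 - 361, and h is irreducible over Q (because 361 is not a perfect cube, so h has no rational root, and a monic cubic with no rational root is irreducible), g is also irreducible (irreducibility is preserved under the substitution x → x - 29). Hence m_α(x) = x^3 - 87x^2 + 2523x - 24750.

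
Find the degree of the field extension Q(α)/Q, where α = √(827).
[Q(α):Q] = 2

[Q(α):Q] equals the degree of the minimal polynomial of α. Here α^2 = 827 and x^2 - 827 is irreducible (d = 827 is squarefree, ≠ 1, hence not a square), so deg(m_α) = 2. Thus [Q(α):Q] = 2.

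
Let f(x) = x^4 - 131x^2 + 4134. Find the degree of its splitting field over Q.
[K : Q] = 4

Solving the quadratic in x^2: x^2 = (131 ± √(131^2 - 4·4134))/2 = (131 ± √625)/2 = (131 ± 25)/2, giving x^2 = 53 or x^2 = 78. So f(x) = (x^2 - 53)(x^2 - 78) and the roots of f are ±√53, ±√78. Hence the splitting field is K = Q(√53, √78). Since 53 and 78 are distinct squarefree integers > 1, their product 4134 is not a perfect square, so √78 ∉ Q(√53). By the tower law [K:Q] = [Q(√53,√78):Q(√53)] · [Q(√53):Q] = 2 · 2 = 4.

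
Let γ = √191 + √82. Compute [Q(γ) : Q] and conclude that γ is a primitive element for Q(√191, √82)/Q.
[Q(γ) : Q] = 4 (equivalently, Q(γ) = Q(√191, √82))

Obviously Q(γ) ⊆ Q(√191, √82), and [Q(√191, √82):Q] = 4 (since 191, 82 are distinct squarefree integers > 1 with 15662 not a perfect square). To show equality we compute the minimal polynomial of γ. From γ = √191 + √82: γ^2 = 191 + 2√(15662) + 82 = 273 + 2√(15662), so γ^2 - 273 = 2√(15662); squaring, (γ^2 - 273)^2 = 4·15662, i.e. γ^4 - 546γ^2 + 74529 - 62648 = 0, i.e. γ^4 - 546γ^2 + 11881 = 0. So γ is a root of x^4 - 546x^2 + 11881. This polynomial is irreducible over Q: it has no rational root (each ±√191 ± √82 is irrational), and any factorization into two quadratics over Q would force √(15662) ∈ Q (pairing opposite roots) or √191, √82 ∈ Q (other pairings), all impossible. Hence [Q(γ):Q] = 4 = [Q(√191, √82):Q], so Q(γ) = Q(√191, √82).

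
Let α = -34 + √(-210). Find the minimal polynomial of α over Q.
m_α(x) = x^2 + 68x + 1366

From α + 34 = √(-210), squaring gives (α + 34)^2 = -210, i.e. α^2 + 68α + 1156 = -210, so α^2 + 68α + 1366 = 0. The discriminant of x^2 + 68x + 1366 is (68)^2 - 4·(1366) = 4624 - 5464 = -840, and 4·(-210) is not a perfect square in Q since -210 is squarefree and ≠ 1. Hence x^2 + 68x + 1366 is irreducible over Q and is the minimal polynomial of α.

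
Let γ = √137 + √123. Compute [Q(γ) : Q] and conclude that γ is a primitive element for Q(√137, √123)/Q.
[Q(γ) : Q] = 4 (equivalently, Q(γ) = Q(√137, √123))

Obviously Q(γ) ⊆ Q(√137, √123), and [Q(√137, √123):Q] = 4 (since 137, 123 are distinct squarefree integers > 1 with 16851 not a perfect square). To show equality we compute the minimal polynomial of γ. From γ = √137 + √123: γ^2 = 137 + 2√(16851) + 123 = 260 + 2√(16851), so γ^2 - 260 = 2√(16851); squaring, (γ^2 - 260)^2 = 4·16851, i.e. γ^4 - 520γ^2 + 67600 - 67404 = 0, i.e. γ^4 - 520γ^2 + 196 = 0. So γ is a root of x^4 - 520x^2 + 196. This polynomial is irreducible over Q: it has no rational root (each ±√137 ± √123 is irrational), and any factorization into two quadratics over Q would force √(16851) ∈ Q (pairing opposite roots) or √137, √123 ∈ Q (other pairings), all impossible. Hence [Q(γ):Q] = 4 = [Q(√137, √123):Q], so Q(γ) = Q(√137, √123).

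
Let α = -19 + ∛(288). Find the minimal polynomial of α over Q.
m_α(x) = x^3 + 57x^2 + 1083x + 6571

Set β = α + 19 = ∛(288), so β^3 = 288. Then (α + 19)^3 - 288 = 0, i.e. α is a root of g(x) = (x + 19)^3 - 288 = x^3 + 57x^2 + 1083x + 6571. Since g(x) = h(x + 19) where h(x) = x^3 - 288, and h is irreducible over Q (because 288 is not a perfect cube, so h has no rational root, and a monic cubic with no rational root is irreducible), g is also irreducible (irreducibility is preserved under the substitution x → x + 19). Hence m_α(x) = x^3 + 57x^2 + 1083x + 6571.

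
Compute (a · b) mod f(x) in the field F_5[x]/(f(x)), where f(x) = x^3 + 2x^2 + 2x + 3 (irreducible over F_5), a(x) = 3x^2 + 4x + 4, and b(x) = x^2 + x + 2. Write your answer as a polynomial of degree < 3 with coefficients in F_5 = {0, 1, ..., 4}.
a · b ≡ x^2 + x (mod f(x))

Multiply in F_5[x]: a(x)·b(x) = (3x^2 + 4x + 4)·(x^2 + x + 2) = 3x^4 + 2x^3 + 4x^2 + 2x + 3. This has degree ≥ 3, so divide by f(x) over F_5: 3x^4 + 2x^3 + 4x^2 + 2x + 3 = (3x + 1)·(x^3 + 2x^2 + 2x + 3) + (x^2 + x). Hence a·b ≡ x^2 + x (mod f). (F_5[x]/(f) is a field with 5^3 = 125 elements since f is irreducible of degree 3.)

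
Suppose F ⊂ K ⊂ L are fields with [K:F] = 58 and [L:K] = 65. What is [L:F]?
[L:F] = 3770

The tower law says that for any tower of field extensions F ⊂ K ⊂ L with finite degrees, [L:F] = [L:K] · [K:F]. Here this gives [L:F] = 65 · 58 = 3770.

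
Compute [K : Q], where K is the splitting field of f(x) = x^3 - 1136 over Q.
[K : Q] = 6

The roots of x^3 - 1136 are ∛1136, ω∛1136, ω^2∛1136 where ω = e^(2πi/3) is a primitive cube root of unity, so K = Q(∛1136, ω). Now [Q(∛1136):Q] = 3 (since 1136 is not a perfect cube, x^3 - 1136 is irreducible) and [Q(ω):Q] = 2. Both 2 and 3 divide [K:Q], and [K:Q] ≤ 3·2 = 6, so [K:Q] = 6. (Equivalently: Q(∛1136) ⊂ R but ω ∉ R, so [K : Q(∛1136)] = 2.)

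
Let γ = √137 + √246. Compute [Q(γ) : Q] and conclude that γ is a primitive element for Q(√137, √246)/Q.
[Q(γ) : Q] = 4 (equivalently, Q(γ) = Q(√137, √246))

Obviously Q(γ) ⊆ Q(√137, √246), and [Q(√137, √246):Q] = 4 (since 137, 246 are distinct squarefree integers > 1 with 33702 not a perfect square). To show equality we compute the minimal polynomial of γ. From γ = √137 + √246: γ^2 = 137 + 2√(33702) + 246 = 383 + 2√(33702), so γ^2 - 383 = 2√(33702); squaring, (γ^2 - 383)^2 = 4·33702, i.e. γ^4 - 766γ^2 + 146689 - 134808 = 0, i.e. γ^4 - 766γ^2 + 11881 = 0. So γ is a root of x^4 - 766x^2 + 11881. This polynomial is irreducible over Q: it has no rational root (each ±√137 ± √246 is irrational), and any factorization into two quadratics over Q would force √(33702) ∈ Q (pairing opposite roots) or √137, √246 ∈ Q (other pairings), all impossible. Hence [Q(γ):Q] = 4 = [Q(√137, √246):Q], so Q(γ) = Q(√137, √246).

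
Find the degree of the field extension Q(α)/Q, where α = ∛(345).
[Q(α):Q] = 3

The minimal polynomial of α is x^3 - 345, irreducible over Q since 345 is not a perfect cube (so x^3 - 345 has no rational root). Hence [Q(α):Q] = deg(m_α) = 3.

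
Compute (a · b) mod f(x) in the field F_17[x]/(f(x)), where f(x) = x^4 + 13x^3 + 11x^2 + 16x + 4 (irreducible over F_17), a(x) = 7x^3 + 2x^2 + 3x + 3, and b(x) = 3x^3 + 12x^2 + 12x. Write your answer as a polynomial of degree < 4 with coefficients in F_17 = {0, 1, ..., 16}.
a · b ≡ 11x^3 + 16x^2 + 7x + 1 (mod f(x))

Multiply in F_17[x]: a(x)·b(x) = (7x^3 + 2x^2 + 3x + 3)·(3x^3 + 12x^2 + 12x) = 4x^6 + 5x^5 + 15x^4 + x^3 + 4x^2 + 2x. This has degree ≥ 4, so divide by f(x) over F_17: 4x^6 + 5x^5 + 15x^4 + x^3 + 4x^2 + 2x = (4x^2 + 4x + 4)·(x^4 + 13x^3 + 11x^2 + 16x + 4) + (11x^3 + 16x^2 + 7x + 1). Hence a·b ≡ 11x^3 + 16x^2 + 7x + 1 (mod f). (F_17[x]/(f) is a field with 17^4 = 83521 elements since f is irreducible of degree 4.)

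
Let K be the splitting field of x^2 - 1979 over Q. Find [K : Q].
[K : Q] = 2

f(x) = x^2 - 1979 factors as (x - √1979)(x + √1979). The splitting field is K = Q(√1979). Since 1979 is squarefree and > 1, it is not a perfect square, so x^2 - 1979 is irreducible over Q and [Q(√1979) : Q] = 2. Hence [K : Q] = 2.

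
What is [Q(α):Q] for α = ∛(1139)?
[Q(α):Q] = 3

The minimal polynomial of α is x^3 - 1139, irreducible over Q since 1139 is not a perfect cube (so x^3 - 1139 has no rational root). Hence [Q(α):Q] = deg(m_α) = 3.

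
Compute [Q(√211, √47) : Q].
[Q(√211, √47) : Q] = 4

[Q(√211):Q] = 2 (min poly x^2 - 211, irreducible since 211 is squarefree > 1). For the top step, suppose √47 ∈ Q(√211), say √47 = c + d√211 with c, d ∈ Q. Squaring: 47 = c^2 + 211d^2 + 2cd√211. Since √211 ∉ Q this forces 2cd = 0. If d = 0 then √47 = c ∈ Q, contradicting 47 squarefree > 1. If c = 0 then 47 = 211d^2, so 211·47 = (211d)^2 is a perfect square in Q — but 211·47 = 9917 is not a perfect square (since 211 and 47 are distinct squarefree integers). Contradiction. Hence √47 ∉ Q(√211), so x^2 - 47 stays irreducible over Q(√211) and [Q(√211, √47) : Q(√211)] = 2. By the tower law, [Q(√211, √47) : Q] = 2 · 2 = 4.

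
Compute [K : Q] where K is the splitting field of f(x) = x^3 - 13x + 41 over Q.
[K : Q] = 6

By the rational root test, any rational root of the monic integer polynomial f(x) = x^3 - 13x + 41 must be an integer dividing the constant term 41, i.e. one of ±{1, 41}. Evaluating: f(1) = 29, f(-1) = 53, f(41) = 68429, f(-41) = -68347; none is 0, so f has no rational root and is therefore irreducible over Q (a cubic with no linear factor over a field is irreducible). For an irreducible cubic, the Galois group is A_3 or S_3 according as the discriminant disc(f) = -4a^3 - 27b^2 = -4·(-13)^3 - 27·(41)^2 = -36599 is or is not a square in Q. Here disc(f) = -36599 is not a perfect square in Q, so the Galois group of f over Q is not contained in A_3 and must be all of S_3. The splitting field has degree |S_3| = 6 over Q, so [K : Q] = 6.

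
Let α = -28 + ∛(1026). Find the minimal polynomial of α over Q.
m_α(x) = x^3 + 84x^2 + 2352x + 20926

Set β = α + 28 = ∛(1026), so β^3 = 1026. Then (α + 28)^3 - 1026 = 0, i.e. α is a root of g(x) = (x + 28)^3 - 1026 = x^3 + 84x^2 + 2352x + 20926. Since g(x) = h(x + 28) where h(x) = x^3 - 1026, and h is irreducible over Q (because 1026 is not a perfect cube, so h has no rational root, and a monic cubic with no rational root is irreducible), g is also irreducible (irreducibility is preserved under the substitution x → x + 28). Hence m_α(x) = x^3 + 84x^2 + 2352x + 20926.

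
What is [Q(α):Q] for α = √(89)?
[Q(α):Q] = 2

[Q(α):Q] equals the degree of the minimal polynomial of α. Here α^2 = 89 and x^2 - 89 is irreducible (d = 89 is squarefree, ≠ 1, hence not a square), so deg(m_α) = 2. Thus [Q(α):Q] = 2.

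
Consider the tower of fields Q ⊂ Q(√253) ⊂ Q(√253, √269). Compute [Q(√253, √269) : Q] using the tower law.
[Q(√253, √269) : Q] = 4

[Q(√253):Q] = 2 (min poly x^2 - 253, irreducible since 253 is squarefree > 1). For the top step, suppose √269 ∈ Q(√253), say √269 = c + d√253 with c, d ∈ Q. Squaring: 269 = c^2 + 253d^2 + 2cd√253. Since √253 ∉ Q this forces 2cd = 0. If d = 0 then √269 = c ∈ Q, contradicting 269 squarefree > 1. If c = 0 then 269 = 253d^2, so 253·269 = (253d)^2 is a perfect square in Q — but 253·269 = 68057 is not a perfect square (since 253 and 269 are distinct squarefree integers). Contradiction. Hence √269 ∉ Q(√253), so x^2 - 269 stays irreducible over Q(√253) and [Q(√253, √269) : Q(√253)] = 2. By the tower law, [Q(√253, √269) : Q] = 2 · 2 = 4.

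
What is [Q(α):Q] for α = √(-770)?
[Q(α):Q] = 2

[Q(α):Q] equals the degree of the minimal polynomial of α. Here α^2 = -770 and x^2 + 770 is irreducible (d = -770 is squarefree, ≠ 1, hence not a square), so deg(m_α) = 2. Thus [Q(α):Q] = 2.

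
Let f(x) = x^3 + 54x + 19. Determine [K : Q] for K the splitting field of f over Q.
[K : Q] = 6

By the rational root test, any rational root of the monic integer polynomial f(x) = x^3 + 54x + 19 must be an integer dividing the constant term 19, i.e. one of ±{1, 19}. Evaluating: f(1) = 74, f(-1) = -36, f(19) = 7904, f(-19) = -7866; none is 0, so f has no rational root and is therefore irreducible over Q (a cubic with no linear factor over a field is irreducible). For an irreducible cubic, the Galois group is A_3 or S_3 according as the discriminant disc(f) = -4a^3 - 27b^2 = -4·(54)^3 - 27·(19)^2 = -639603 is or is not a square in Q. Here disc(f) = -639603 is not a perfect square in Q, so the Galois group of f over Q is not contained in A_3 and must be all of S_3. The splitting field has degree |S_3| = 6 over Q, so [K : Q] = 6.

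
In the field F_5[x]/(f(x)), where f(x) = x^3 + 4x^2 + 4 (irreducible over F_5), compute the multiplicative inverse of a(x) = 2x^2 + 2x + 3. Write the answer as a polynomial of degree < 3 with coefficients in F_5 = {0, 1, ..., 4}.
a(x)^(-1) ≡ x^2 + 4 (mod f(x))

Since f is irreducible over F_5, F_5[x]/(f) is a field and a(x) ≠ 0 has an inverse. Apply the extended Euclidean algorithm to f(x) and a(x) in F_5[x]: f(x) = (3x + 4)·a(x) + (3x + 2);  a(x) = (4x + 3)·(3x + 2) + (2). The last nonzero remainder is the constant 2 = gcd(f, a) in F_5. Back-substituting through the division chain expresses 2 = s(x)·a(x) + t(x)·f(x) with s(x) ≡ 2x^2 + 3 (mod f), so (2x^2 + 3)·a(x) ≡ 2 (mod f). Multiplying by 2^(-1) ≡ 3 in F_5 gives a(x)^(-1) ≡ 3·(2x^2 + 3) ≡ x^2 + 4 (mod f). Check: (2x^2 + 2x + 3)·(x^2 + 4) = 2x^4 + 2x^3 + x^2 + 3x + 2 ≡ 1 (mod x^3 + 4x^2 + 4).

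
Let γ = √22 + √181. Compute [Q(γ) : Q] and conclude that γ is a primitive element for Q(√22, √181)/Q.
[Q(γ) : Q] = 4 (equivalently, Q(γ) = Q(√22, √181))

Obviously Q(γ) ⊆ Q(√22, √181), and [Q(√22, √181):Q] = 4 (since 22, 181 are distinct squarefree integers > 1 with 3982 not a perfect square). To show equality we compute the minimal polynomial of γ. From γ = √22 + √181: γ^2 = 22 + 2√(3982) + 181 = 203 + 2√(3982), so γ^2 - 203 = 2√(3982); squaring, (γ^2 - 203)^2 = 4·3982, i.e. γ^4 - 406γ^2 + 41209 - 15928 = 0, i.e. γ^4 - 406γ^2 + 25281 = 0. So γ is a root of x^4 - 406x^2 + 25281. This polynomial is irreducible over Q: it has no rational root (each ±√22 ± √181 is irrational), and any factorization into two quadratics over Q would force √(3982) ∈ Q (pairing opposite roots) or √22, √181 ∈ Q (other pairings), all impossible. Hence [Q(γ):Q] = 4 = [Q(√22, √181):Q], so Q(γ) = Q(√22, √181).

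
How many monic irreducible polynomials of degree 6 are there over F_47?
There are 1796518224 monic irreducible polynomials of degree 6 over F_47

Each element of F_{47^6} that lies in no proper subfield is a root of exactly one monic irreducible of degree 6 over F_47, and each such polynomial has 6 distinct roots in F_{47^6}. By Möbius inversion the count is N_47(6) = (1/6) Σ_{d|6} μ(6/d) · 47^d = (1/6)(μ(6)·47^1 + μ(3)·47^2 + μ(2)·47^3 + μ(1)·47^6) = 10779109344/6 = 1796518224.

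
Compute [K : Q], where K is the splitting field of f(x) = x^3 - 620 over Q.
[K : Q] = 6

The roots of x^3 - 620 are ∛620, ω∛620, ω^2∛620 where ω = e^(2πi/3) is a primitive cube root of unity, so K = Q(∛620, ω). Now [Q(∛620):Q] = 3 (since 620 is not a perfect cube, x^3 - 620 is irreducible) and [Q(ω):Q] = 2. Both 2 and 3 divide [K:Q], and [K:Q] ≤ 3·2 = 6, so [K:Q] = 6. (Equivalently: Q(∛620) ⊂ R but ω ∉ R, so [K : Q(∛620)] = 2.)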